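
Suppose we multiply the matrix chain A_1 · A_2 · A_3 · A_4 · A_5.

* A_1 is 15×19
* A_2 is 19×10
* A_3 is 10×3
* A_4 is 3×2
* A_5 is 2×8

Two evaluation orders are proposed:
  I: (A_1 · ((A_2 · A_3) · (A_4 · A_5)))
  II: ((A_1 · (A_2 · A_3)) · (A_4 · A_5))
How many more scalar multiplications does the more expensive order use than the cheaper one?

Order I = (A_1 · ((A_2 · A_3) · (A_4 · A_5))): (A_2 · A_3): 19×10 by 10×3 → 19×3, cost 19·10·3 = 570; (A_4 · A_5): 3×2 by 2×8 → 3×8, cost 3·2·8 = 48; ((A_2 · A_3) · (A_4 · A_5)): 19×3 by 3×8 → 19×8, cost 19·3·8 = 456; cumulative 1074; (A_1 · ((A_2 · A_3) · (A_4 · A_5))): 15×19 by 19×8 → 15×8, cost 15·19·8 = 2280; cumulative 3354. Total 3354.
Order II = ((A_1 · (A_2 · A_3)) · (A_4 · A_5)): (A_2 · A_3): 19×10 by 10×3 → 19×3, cost 19·10·3 = 570; (A_1 · (A_2 · A_3)): 15×19 by 19×3 → 15×3, cost 15·19·3 = 855; cumulative 1425; (A_4 · A_5): 3×2 by 2×8 → 3×8, cost 3·2·8 = 48; ((A_1 · (A_2 · A_3)) · (A_4 · A_5)): 15×3 by 3×8 → 15×8, cost 15·3·8 = 360; cumulative 1833. Total 1833.
Difference: |3354 − 1833| = 1521.

1521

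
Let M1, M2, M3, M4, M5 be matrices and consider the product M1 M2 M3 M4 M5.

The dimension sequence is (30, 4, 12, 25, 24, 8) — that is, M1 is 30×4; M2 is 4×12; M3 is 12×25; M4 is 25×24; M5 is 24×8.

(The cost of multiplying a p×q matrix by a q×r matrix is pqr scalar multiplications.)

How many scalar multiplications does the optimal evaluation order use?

Adjacent pairs: M1M2 = 30·4·12 = 1440; M2M3 = 4·12·25 = 1200; M3M4 = 12·25·24 = 7200; M4M5 = 25·24·8 = 4800.
Length 3: M1..M3: k=1: 0+1200+30·4·25=4200; k=2: 1440+0+30·12·25=10440 → min 4200 | M2..M4: k=2: 0+7200+4·12·24=8352; k=3: 1200+0+4·25·24=3600 → min 3600 | M3..M5: k=3: 0+4800+12·25·8=7200; k=4: 7200+0+12·24·8=9504 → min 7200.
Length 4: M1..M4: k=1: 0+3600+30·4·24=6480; k=2: 1440+7200+30·12·24=17280; k=3: 4200+0+30·25·24=22200 → min 6480 | M2..M5: k=2: 0+7200+4·12·8=7584; k=3: 1200+4800+4·25·8=6800; k=4: 3600+0+4·24·8=4368 → min 4368.
Length 5: M1..M5: k=1: 0+4368+30·4·8=5328; k=2: 1440+7200+30·12·8=11520; k=3: 4200+4800+30·25·8=15000; k=4: 6480+0+30·24·8=12240 → min 5328.
Optimal order: (M1 (((M2 M3) M4) M5)) with cost 5328.

5328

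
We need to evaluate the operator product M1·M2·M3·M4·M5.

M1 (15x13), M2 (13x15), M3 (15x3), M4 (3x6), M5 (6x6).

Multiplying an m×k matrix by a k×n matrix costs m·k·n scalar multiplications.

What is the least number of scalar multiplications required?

Adjacent pairs: M1M2 = 15·13·15 = 2925; M2M3 = 13·15·3 = 585; M3M4 = 15·3·6 = 270; M4M5 = 3·6·6 = 108.
Length 3: M1..M3: k=1: 0+585+15·13·3=1170; k=2: 2925+0+15·15·3=3600 → min 1170 | M2..M4: k=2: 0+270+13·15·6=1440; k=3: 585+0+13·3·6=819 → min 819 | M3..M5: k=3: 0+108+15·3·6=378; k=4: 270+0+15·6·6=810 → min 378.
Length 4: M1..M4: k=1: 0+819+15·13·6=1989; k=2: 2925+270+15·15·6=4545; k=3: 1170+0+15·3·6=1440 → min 1440 | M2..M5: k=2: 0+378+13·15·6=1548; k=3: 585+108+13·3·6=927; k=4: 819+0+13·6·6=1287 → min 927.
Length 5: M1..M5: k=1: 0+927+15·13·6=2097; k=2: 2925+378+15·15·6=4653; k=3: 1170+108+15·3·6=1548; k=4: 1440+0+15·6·6=1980 → min 1548.
Optimal order: ((M1·(M2·M3))·(M4·M5)) with cost 1548.

1548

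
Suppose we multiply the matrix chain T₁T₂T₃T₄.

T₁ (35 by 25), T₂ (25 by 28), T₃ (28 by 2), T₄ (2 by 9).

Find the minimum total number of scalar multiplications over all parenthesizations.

Adjacent pairs: T₁T₂ = 35·25·28 = 24500; T₂T₃ = 25·28·2 = 1400; T₃T₄ = 28·2·9 = 504.
Length 3: T₁..T₃: k=1: 0+1400+35·25·2=3150; k=2: 24500+0+35·28·2=26460 → min 3150 | T₂..T₄: k=2: 0+504+25·28·9=6804; k=3: 1400+0+25·2·9=1850 → min 1850.
Length 4: T₁..T₄: k=1: 0+1850+35·25·9=9725; k=2: 24500+504+35·28·9=33824; k=3: 3150+0+35·2·9=3780 → min 3780.
Optimal order: ((T₁(T₂T₃))T₄) with cost 3780.

3780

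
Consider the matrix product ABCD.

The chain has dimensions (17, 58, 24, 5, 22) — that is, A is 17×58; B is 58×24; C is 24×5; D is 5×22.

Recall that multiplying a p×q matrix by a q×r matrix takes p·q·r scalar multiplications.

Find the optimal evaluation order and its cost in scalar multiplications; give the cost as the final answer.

13760

Adjacent pairs: AB = 17·58·24 = 23664; BC = 58·24·5 = 6960; CD = 24·5·22 = 2640.
Length 3: A..C: k=1: 0+6960+17·58·5=11890; k=2: 23664+0+17·24·5=25704 → min 11890 | B..D: k=2: 0+2640+58·24·22=33264; k=3: 6960+0+58·5·22=13340 → min 13340.
Length 4: A..D: k=1: 0+13340+17·58·22=35032; k=2: 23664+2640+17·24·22=35280; k=3: 11890+0+17·5·22=13760 → min 13760.
Optimal parenthesization: ((A(BC))D) with cost 13760.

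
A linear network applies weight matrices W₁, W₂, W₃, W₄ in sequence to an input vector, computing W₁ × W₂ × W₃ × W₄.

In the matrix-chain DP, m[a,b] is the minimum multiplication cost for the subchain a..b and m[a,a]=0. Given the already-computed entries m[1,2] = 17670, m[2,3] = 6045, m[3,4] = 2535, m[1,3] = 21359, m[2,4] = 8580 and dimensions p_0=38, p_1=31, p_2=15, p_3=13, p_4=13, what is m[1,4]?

23894

m[1,4] = min over k∈[1,3] of m[1,k]+m[k+1,4]+p_{0}·p_k·p_{4}.
k=1: 0 + 8580 + 38·31·13 = 23894; k=2: 17670 + 2535 + 38·15·13 = 27615; k=3: 21359 + 0 + 38·13·13 = 27781.
Minimum: 23894 at k=1.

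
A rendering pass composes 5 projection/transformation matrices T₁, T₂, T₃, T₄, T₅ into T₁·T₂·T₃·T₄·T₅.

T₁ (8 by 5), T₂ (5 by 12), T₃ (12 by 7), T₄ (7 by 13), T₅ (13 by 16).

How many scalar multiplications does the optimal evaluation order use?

Adjacent pairs: T₁T₂ = 8·5·12 = 480; T₂T₃ = 5·12·7 = 420; T₃T₄ = 12·7·13 = 1092; T₄T₅ = 7·13·16 = 1456.
Length 3: T₁..T₃: k=1: 0+420+8·5·7=700; k=2: 480+0+8·12·7=1152 → min 700 | T₂..T₄: k=2: 0+1092+5·12·13=1872; k=3: 420+0+5·7·13=875 → min 875 | T₃..T₅: k=3: 0+1456+12·7·16=2800; k=4: 1092+0+12·13·16=3588 → min 2800.
Length 4: T₁..T₄: k=1: 0+875+8·5·13=1395; k=2: 480+1092+8·12·13=2820; k=3: 700+0+8·7·13=1428 → min 1395 | T₂..T₅: k=2: 0+2800+5·12·16=3760; k=3: 420+1456+5·7·16=2436; k=4: 875+0+5·13·16=1915 → min 1915.
Length 5: T₁..T₅: k=1: 0+1915+8·5·16=2555; k=2: 480+2800+8·12·16=4816; k=3: 700+1456+8·7·16=3052; k=4: 1395+0+8·13·16=3059 → min 2555.
Optimal order: (T₁·(((T₂·T₃)·T₄)·T₅)) with cost 2555.

2555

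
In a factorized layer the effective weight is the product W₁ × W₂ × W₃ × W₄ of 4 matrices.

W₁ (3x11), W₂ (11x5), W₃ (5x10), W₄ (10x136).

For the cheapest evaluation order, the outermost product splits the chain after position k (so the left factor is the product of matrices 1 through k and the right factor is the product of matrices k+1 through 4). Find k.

3

Adjacent pairs: W₁W₂ = 3·11·5 = 165; W₂W₃ = 11·5·10 = 550; W₃W₄ = 5·10·136 = 6800.
Length 3: W₁..W₃: k=1: 0+550+3·11·10=880; k=2: 165+0+3·5·10=315 → min 315 | W₂..W₄: k=2: 0+6800+11·5·136=14280; k=3: 550+0+11·10·136=15510 → min 14280.
Top-level splits: k=1: (W₁..W₁)·(W₂..W₄) → 0+14280+3·11·136 = 18768; k=2: (W₁..W₂)·(W₃..W₄) → 165+6800+3·5·136 = 9005; k=3: (W₁..W₃)·(W₄..W₄) → 315+0+3·10·136 = 4395.
Best split is after W₃, i.e. k = 3.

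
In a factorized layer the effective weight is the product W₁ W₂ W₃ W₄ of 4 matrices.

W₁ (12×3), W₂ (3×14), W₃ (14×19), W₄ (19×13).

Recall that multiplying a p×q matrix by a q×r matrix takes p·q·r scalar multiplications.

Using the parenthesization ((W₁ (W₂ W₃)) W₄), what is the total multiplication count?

(W₂ W₃): 3×14 by 14×19 → 3×19, cost 3·14·19 = 798
(W₁ (W₂ W₃)): 12×3 by 3×19 → 12×19, cost 12·3·19 = 684; cumulative 1482
((W₁ (W₂ W₃)) W₄): 12×19 by 19×13 → 12×13, cost 12·19·13 = 2964; cumulative 4446
Total: 4446 scalar multiplications.

4446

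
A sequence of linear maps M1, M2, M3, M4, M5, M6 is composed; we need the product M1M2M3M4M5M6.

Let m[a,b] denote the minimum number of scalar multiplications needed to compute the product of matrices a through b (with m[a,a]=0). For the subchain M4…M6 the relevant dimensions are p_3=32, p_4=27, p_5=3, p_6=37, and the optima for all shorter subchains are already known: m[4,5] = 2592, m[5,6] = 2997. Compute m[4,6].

6144

m[4,6] = min over k∈[4,5] of m[4,k]+m[k+1,6]+p_{3}·p_k·p_{6}.
k=4: 0 + 2997 + 32·27·37 = 34965; k=5: 2592 + 0 + 32·3·37 = 6144.
Minimum: 6144 at k=5.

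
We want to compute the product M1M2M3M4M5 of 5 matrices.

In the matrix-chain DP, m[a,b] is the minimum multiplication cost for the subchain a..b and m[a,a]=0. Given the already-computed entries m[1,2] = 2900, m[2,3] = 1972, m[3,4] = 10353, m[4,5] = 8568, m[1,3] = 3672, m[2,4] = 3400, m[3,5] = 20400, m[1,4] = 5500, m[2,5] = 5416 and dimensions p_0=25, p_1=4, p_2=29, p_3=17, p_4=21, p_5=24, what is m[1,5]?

7816

m[1,5] = min over k∈[1,4] of m[1,k]+m[k+1,5]+p_{0}·p_k·p_{5}.
k=1: 0 + 5416 + 25·4·24 = 7816; k=2: 2900 + 20400 + 25·29·24 = 40700; k=3: 3672 + 8568 + 25·17·24 = 22440; k=4: 5500 + 0 + 25·21·24 = 18100.
Minimum: 7816 at k=1.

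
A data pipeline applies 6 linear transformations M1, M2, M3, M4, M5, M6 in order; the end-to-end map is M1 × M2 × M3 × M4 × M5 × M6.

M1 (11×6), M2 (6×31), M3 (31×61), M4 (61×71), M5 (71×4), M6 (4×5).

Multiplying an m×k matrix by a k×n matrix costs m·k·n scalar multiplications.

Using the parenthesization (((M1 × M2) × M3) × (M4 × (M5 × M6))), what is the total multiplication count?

49277

(M1 × M2): 11×6 by 6×31 → 11×31, cost 11·6·31 = 2046
((M1 × M2) × M3): 11×31 by 31×61 → 11×61, cost 11·31·61 = 20801; cumulative 22847
(M5 × M6): 71×4 by 4×5 → 71×5, cost 71·4·5 = 1420
(M4 × (M5 × M6)): 61×71 by 71×5 → 61×5, cost 61·71·5 = 21655; cumulative 23075
(((M1 × M2) × M3) × (M4 × (M5 × M6))): 11×61 by 61×5 → 11×5, cost 11·61·5 = 3355; cumulative 49277
Total: 49277 scalar multiplications.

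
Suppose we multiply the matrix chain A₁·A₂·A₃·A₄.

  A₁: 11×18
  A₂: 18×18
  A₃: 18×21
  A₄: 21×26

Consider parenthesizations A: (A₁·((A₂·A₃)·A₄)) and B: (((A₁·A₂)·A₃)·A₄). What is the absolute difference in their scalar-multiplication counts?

8052

Order A = (A₁·((A₂·A₃)·A₄)): (A₂·A₃): 18×18 by 18×21 → 18×21, cost 18·18·21 = 6804; ((A₂·A₃)·A₄): 18×21 by 21×26 → 18×26, cost 18·21·26 = 9828; cumulative 16632; (A₁·((A₂·A₃)·A₄)): 11×18 by 18×26 → 11×26, cost 11·18·26 = 5148; cumulative 21780. Total 21780.
Order B = (((A₁·A₂)·A₃)·A₄): (A₁·A₂): 11×18 by 18×18 → 11×18, cost 11·18·18 = 3564; ((A₁·A₂)·A₃): 11×18 by 18×21 → 11×21, cost 11·18·21 = 4158; cumulative 7722; (((A₁·A₂)·A₃)·A₄): 11×21 by 21×26 → 11×26, cost 11·21·26 = 6006; cumulative 13728. Total 13728.
Difference: |21780 − 13728| = 8052.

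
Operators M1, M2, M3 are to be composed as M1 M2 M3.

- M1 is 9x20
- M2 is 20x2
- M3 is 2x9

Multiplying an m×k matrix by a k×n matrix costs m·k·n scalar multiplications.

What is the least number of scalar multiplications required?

Order (M1 (M2 M3)): (M2 M3): 20×2 by 2×9 → 20×9, cost 20·2·9 = 360; (M1 (M2 M3)): 9×20 by 20×9 → 9×9, cost 9·20·9 = 1620; cumulative 1980. Total 1980.
Order ((M1 M2) M3): (M1 M2): 9×20 by 20×2 → 9×2, cost 9·20·2 = 360; ((M1 M2) M3): 9×2 by 2×9 → 9×9, cost 9·2·9 = 162; cumulative 522. Total 522.
Minimum: 522.

522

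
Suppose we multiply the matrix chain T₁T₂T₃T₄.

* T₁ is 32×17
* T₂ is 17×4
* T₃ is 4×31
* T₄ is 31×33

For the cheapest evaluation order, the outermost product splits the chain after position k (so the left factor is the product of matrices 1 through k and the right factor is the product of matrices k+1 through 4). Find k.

Adjacent pairs: T₁T₂ = 32·17·4 = 2176; T₂T₃ = 17·4·31 = 2108; T₃T₄ = 4·31·33 = 4092.
Length 3: T₁..T₃: k=1: 0+2108+32·17·31=18972; k=2: 2176+0+32·4·31=6144 → min 6144 | T₂..T₄: k=2: 0+4092+17·4·33=6336; k=3: 2108+0+17·31·33=19499 → min 6336.
Top-level splits: k=1: (T₁..T₁)·(T₂..T₄) → 0+6336+32·17·33 = 24288; k=2: (T₁..T₂)·(T₃..T₄) → 2176+4092+32·4·33 = 10492; k=3: (T₁..T₃)·(T₄..T₄) → 6144+0+32·31·33 = 38880.
Best split is after T₂, i.e. k = 2.

2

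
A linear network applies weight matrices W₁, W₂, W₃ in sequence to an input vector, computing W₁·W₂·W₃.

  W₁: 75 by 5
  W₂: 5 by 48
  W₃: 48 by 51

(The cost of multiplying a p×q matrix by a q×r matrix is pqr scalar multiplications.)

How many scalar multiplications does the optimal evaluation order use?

31365

Order (W₁·(W₂·W₃)): (W₂·W₃): 5×48 by 48×51 → 5×51, cost 5·48·51 = 12240; (W₁·(W₂·W₃)): 75×5 by 5×51 → 75×51, cost 75·5·51 = 19125; cumulative 31365. Total 31365.
Order ((W₁·W₂)·W₃): (W₁·W₂): 75×5 by 5×48 → 75×48, cost 75·5·48 = 18000; ((W₁·W₂)·W₃): 75×48 by 48×51 → 75×51, cost 75·48·51 = 183600; cumulative 201600. Total 201600.
Minimum: 31365.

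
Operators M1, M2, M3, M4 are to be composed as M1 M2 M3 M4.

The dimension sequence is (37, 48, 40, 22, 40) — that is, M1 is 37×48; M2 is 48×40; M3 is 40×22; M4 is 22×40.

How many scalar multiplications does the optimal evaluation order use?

Adjacent pairs: M1M2 = 37·48·40 = 71040; M2M3 = 48·40·22 = 42240; M3M4 = 40·22·40 = 35200.
Length 3: M1..M3: k=1: 0+42240+37·48·22=81312; k=2: 71040+0+37·40·22=103600 → min 81312 | M2..M4: k=2: 0+35200+48·40·40=112000; k=3: 42240+0+48·22·40=84480 → min 84480.
Length 4: M1..M4: k=1: 0+84480+37·48·40=155520; k=2: 71040+35200+37·40·40=165440; k=3: 81312+0+37·22·40=113872 → min 113872.
Optimal order: ((M1 (M2 M3)) M4) with cost 113872.

113872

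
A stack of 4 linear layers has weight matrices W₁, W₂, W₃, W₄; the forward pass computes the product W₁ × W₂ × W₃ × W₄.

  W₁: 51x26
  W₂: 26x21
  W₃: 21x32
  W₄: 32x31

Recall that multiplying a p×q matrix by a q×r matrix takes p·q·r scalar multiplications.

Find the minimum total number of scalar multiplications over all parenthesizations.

78864

Adjacent pairs: W₁W₂ = 51·26·21 = 27846; W₂W₃ = 26·21·32 = 17472; W₃W₄ = 21·32·31 = 20832.
Length 3: W₁..W₃: k=1: 0+17472+51·26·32=59904; k=2: 27846+0+51·21·32=62118 → min 59904 | W₂..W₄: k=2: 0+20832+26·21·31=37758; k=3: 17472+0+26·32·31=43264 → min 37758.
Length 4: W₁..W₄: k=1: 0+37758+51·26·31=78864; k=2: 27846+20832+51·21·31=81879; k=3: 59904+0+51·32·31=110496 → min 78864.
Optimal order: (W₁ × (W₂ × (W₃ × W₄))) with cost 78864.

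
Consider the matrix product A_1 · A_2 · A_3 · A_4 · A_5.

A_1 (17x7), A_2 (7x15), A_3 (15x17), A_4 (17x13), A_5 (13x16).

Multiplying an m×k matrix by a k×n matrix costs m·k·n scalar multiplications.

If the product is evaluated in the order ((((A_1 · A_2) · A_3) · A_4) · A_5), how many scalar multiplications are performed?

(A_1 · A_2): 17×7 by 7×15 → 17×15, cost 17·7·15 = 1785
((A_1 · A_2) · A_3): 17×15 by 15×17 → 17×17, cost 17·15·17 = 4335; cumulative 6120
(((A_1 · A_2) · A_3) · A_4): 17×17 by 17×13 → 17×13, cost 17·17·13 = 3757; cumulative 9877
((((A_1 · A_2) · A_3) · A_4) · A_5): 17×13 by 13×16 → 17×16, cost 17·13·16 = 3536; cumulative 13413
Total: 13413 scalar multiplications.

13413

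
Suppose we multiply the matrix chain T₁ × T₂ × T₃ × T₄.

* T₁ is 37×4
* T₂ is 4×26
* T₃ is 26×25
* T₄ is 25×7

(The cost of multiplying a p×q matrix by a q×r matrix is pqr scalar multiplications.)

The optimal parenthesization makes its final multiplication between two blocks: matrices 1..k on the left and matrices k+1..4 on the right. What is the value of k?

1

Adjacent pairs: T₁T₂ = 37·4·26 = 3848; T₂T₃ = 4·26·25 = 2600; T₃T₄ = 26·25·7 = 4550.
Length 3: T₁..T₃: k=1: 0+2600+37·4·25=6300; k=2: 3848+0+37·26·25=27898 → min 6300 | T₂..T₄: k=2: 0+4550+4·26·7=5278; k=3: 2600+0+4·25·7=3300 → min 3300.
Top-level splits: k=1: (T₁..T₁)·(T₂..T₄) → 0+3300+37·4·7 = 4336; k=2: (T₁..T₂)·(T₃..T₄) → 3848+4550+37·26·7 = 15132; k=3: (T₁..T₃)·(T₄..T₄) → 6300+0+37·25·7 = 12775.
Best split is after T₁, i.e. k = 1.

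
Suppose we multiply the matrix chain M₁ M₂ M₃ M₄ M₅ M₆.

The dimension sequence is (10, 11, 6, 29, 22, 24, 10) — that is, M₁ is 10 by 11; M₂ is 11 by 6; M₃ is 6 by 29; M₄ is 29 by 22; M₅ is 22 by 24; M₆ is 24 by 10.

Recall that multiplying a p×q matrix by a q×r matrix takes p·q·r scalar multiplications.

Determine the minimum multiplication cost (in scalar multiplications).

Adjacent pairs: M₁M₂ = 10·11·6 = 660; M₂M₃ = 11·6·29 = 1914; M₃M₄ = 6·29·22 = 3828; M₄M₅ = 29·22·24 = 15312; M₅M₆ = 22·24·10 = 5280.
Length 3: M₁..M₃: k=1: 0+1914+10·11·29=5104; k=2: 660+0+10·6·29=2400 → min 2400 | M₂..M₄: k=2: 0+3828+11·6·22=5280; k=3: 1914+0+11·29·22=8932 → min 5280 | M₃..M₅: k=3: 0+15312+6·29·24=19488; k=4: 3828+0+6·22·24=6996 → min 6996 | M₄..M₆: k=4: 0+5280+29·22·10=11660; k=5: 15312+0+29·24·10=22272 → min 11660.
Length 4: M₁..M₄: k=1: 0+5280+10·11·22=7700; k=2: 660+3828+10·6·22=5808; k=3: 2400+0+10·29·22=8780 → min 5808 | M₂..M₅: k=2: 0+6996+11·6·24=8580; k=3: 1914+15312+11·29·24=24882; k=4: 5280+0+11·22·24=11088 → min 8580 | M₃..M₆: k=3: 0+11660+6·29·10=13400; k=4: 3828+5280+6·22·10=10428; k=5: 6996+0+6·24·10=8436 → min 8436.
Length 5: M₁..M₅: k=1: 0+8580+10·11·24=11220; k=2: 660+6996+10·6·24=9096; k=3: 2400+15312+10·29·24=24672; k=4: 5808+0+10·22·24=11088 → min 9096 | M₂..M₆: k=2: 0+8436+11·6·10=9096; k=3: 1914+11660+11·29·10=16764; k=4: 5280+5280+11·22·10=12980; k=5: 8580+0+11·24·10=11220 → min 9096.
Length 6: M₁..M₆: k=1: 0+9096+10·11·10=10196; k=2: 660+8436+10·6·10=9696; k=3: 2400+11660+10·29·10=16960; k=4: 5808+5280+10·22·10=13288; k=5: 9096+0+10·24·10=11496 → min 9696.
Optimal order: ((M₁ M₂) (((M₃ M₄) M₅) M₆)) with cost 9696.

9696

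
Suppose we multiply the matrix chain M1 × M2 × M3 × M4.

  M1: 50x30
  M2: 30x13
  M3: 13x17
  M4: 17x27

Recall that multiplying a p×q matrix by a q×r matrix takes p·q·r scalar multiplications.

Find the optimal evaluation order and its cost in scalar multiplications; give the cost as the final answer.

43017

Adjacent pairs: M1M2 = 50·30·13 = 19500; M2M3 = 30·13·17 = 6630; M3M4 = 13·17·27 = 5967.
Length 3: M1..M3: k=1: 0+6630+50·30·17=32130; k=2: 19500+0+50·13·17=30550 → min 30550 | M2..M4: k=2: 0+5967+30·13·27=16497; k=3: 6630+0+30·17·27=20400 → min 16497.
Length 4: M1..M4: k=1: 0+16497+50·30·27=56997; k=2: 19500+5967+50·13·27=43017; k=3: 30550+0+50·17·27=53500 → min 43017.
Optimal parenthesization: ((M1 × M2) × (M3 × M4)) with cost 43017.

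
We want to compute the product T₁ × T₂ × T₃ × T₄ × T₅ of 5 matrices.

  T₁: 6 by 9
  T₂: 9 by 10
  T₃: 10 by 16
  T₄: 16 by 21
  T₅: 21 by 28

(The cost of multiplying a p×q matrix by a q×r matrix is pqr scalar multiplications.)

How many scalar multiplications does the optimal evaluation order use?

7044

Adjacent pairs: T₁T₂ = 6·9·10 = 540; T₂T₃ = 9·10·16 = 1440; T₃T₄ = 10·16·21 = 3360; T₄T₅ = 16·21·28 = 9408.
Length 3: T₁..T₃: k=1: 0+1440+6·9·16=2304; k=2: 540+0+6·10·16=1500 → min 1500 | T₂..T₄: k=2: 0+3360+9·10·21=5250; k=3: 1440+0+9·16·21=4464 → min 4464 | T₃..T₅: k=3: 0+9408+10·16·28=13888; k=4: 3360+0+10·21·28=9240 → min 9240.
Length 4: T₁..T₄: k=1: 0+4464+6·9·21=5598; k=2: 540+3360+6·10·21=5160; k=3: 1500+0+6·16·21=3516 → min 3516 | T₂..T₅: k=2: 0+9240+9·10·28=11760; k=3: 1440+9408+9·16·28=14880; k=4: 4464+0+9·21·28=9756 → min 9756.
Length 5: T₁..T₅: k=1: 0+9756+6·9·28=11268; k=2: 540+9240+6·10·28=11460; k=3: 1500+9408+6·16·28=13596; k=4: 3516+0+6·21·28=7044 → min 7044.
Optimal order: ((((T₁ × T₂) × T₃) × T₄) × T₅) with cost 7044.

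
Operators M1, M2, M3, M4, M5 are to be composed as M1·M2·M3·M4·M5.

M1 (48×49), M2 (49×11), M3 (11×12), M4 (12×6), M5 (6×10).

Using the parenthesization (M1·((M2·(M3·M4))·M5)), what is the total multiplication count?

30486

(M3·M4): 11×12 by 12×6 → 11×6, cost 11·12·6 = 792
(M2·(M3·M4)): 49×11 by 11×6 → 49×6, cost 49·11·6 = 3234; cumulative 4026
((M2·(M3·M4))·M5): 49×6 by 6×10 → 49×10, cost 49·6·10 = 2940; cumulative 6966
(M1·((M2·(M3·M4))·M5)): 48×49 by 49×10 → 48×10, cost 48·49·10 = 23520; cumulative 30486
Total: 30486 scalar multiplications.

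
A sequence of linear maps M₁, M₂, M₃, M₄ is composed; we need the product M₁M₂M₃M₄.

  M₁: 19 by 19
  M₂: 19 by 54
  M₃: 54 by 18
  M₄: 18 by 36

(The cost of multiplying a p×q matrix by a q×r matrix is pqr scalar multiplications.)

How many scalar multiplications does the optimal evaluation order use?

Adjacent pairs: M₁M₂ = 19·19·54 = 19494; M₂M₃ = 19·54·18 = 18468; M₃M₄ = 54·18·36 = 34992.
Length 3: M₁..M₃: k=1: 0+18468+19·19·18=24966; k=2: 19494+0+19·54·18=37962 → min 24966 | M₂..M₄: k=2: 0+34992+19·54·36=71928; k=3: 18468+0+19·18·36=30780 → min 30780.
Length 4: M₁..M₄: k=1: 0+30780+19·19·36=43776; k=2: 19494+34992+19·54·36=91422; k=3: 24966+0+19·18·36=37278 → min 37278.
Optimal order: ((M₁(M₂M₃))M₄) with cost 37278.

37278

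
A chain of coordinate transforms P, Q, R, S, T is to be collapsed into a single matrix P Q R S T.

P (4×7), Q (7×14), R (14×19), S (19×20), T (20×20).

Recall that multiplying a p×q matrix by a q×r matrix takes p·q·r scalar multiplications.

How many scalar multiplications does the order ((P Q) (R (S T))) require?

(P Q): 4×7 by 7×14 → 4×14, cost 4·7·14 = 392
(S T): 19×20 by 20×20 → 19×20, cost 19·20·20 = 7600
(R (S T)): 14×19 by 19×20 → 14×20, cost 14·19·20 = 5320; cumulative 12920
((P Q) (R (S T))): 4×14 by 14×20 → 4×20, cost 4·14·20 = 1120; cumulative 14432
Total: 14432 scalar multiplications.

14432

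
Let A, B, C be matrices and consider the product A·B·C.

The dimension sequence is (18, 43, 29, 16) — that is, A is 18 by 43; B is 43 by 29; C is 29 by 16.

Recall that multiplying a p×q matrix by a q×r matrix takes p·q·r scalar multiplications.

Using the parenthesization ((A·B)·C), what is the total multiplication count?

(A·B): 18×43 by 43×29 → 18×29, cost 18·43·29 = 22446
((A·B)·C): 18×29 by 29×16 → 18×16, cost 18·29·16 = 8352; cumulative 30798
Total: 30798 scalar multiplications.

30798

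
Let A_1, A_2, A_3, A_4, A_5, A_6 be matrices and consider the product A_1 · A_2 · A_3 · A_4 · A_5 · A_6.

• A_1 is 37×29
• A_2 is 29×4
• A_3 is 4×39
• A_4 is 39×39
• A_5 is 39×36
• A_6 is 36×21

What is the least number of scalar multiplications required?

Adjacent pairs: A_1A_2 = 37·29·4 = 4292; A_2A_3 = 29·4·39 = 4524; A_3A_4 = 4·39·39 = 6084; A_4A_5 = 39·39·36 = 54756; A_5A_6 = 39·36·21 = 29484.
Length 3: A_1..A_3: k=1: 0+4524+37·29·39=46371; k=2: 4292+0+37·4·39=10064 → min 10064 | A_2..A_4: k=2: 0+6084+29·4·39=10608; k=3: 4524+0+29·39·39=48633 → min 10608 | A_3..A_5: k=3: 0+54756+4·39·36=60372; k=4: 6084+0+4·39·36=11700 → min 11700 | A_4..A_6: k=4: 0+29484+39·39·21=61425; k=5: 54756+0+39·36·21=84240 → min 61425.
Length 4: A_1..A_4: k=1: 0+10608+37·29·39=52455; k=2: 4292+6084+37·4·39=16148; k=3: 10064+0+37·39·39=66341 → min 16148 | A_2..A_5: k=2: 0+11700+29·4·36=15876; k=3: 4524+54756+29·39·36=99996; k=4: 10608+0+29·39·36=51324 → min 15876 | A_3..A_6: k=3: 0+61425+4·39·21=64701; k=4: 6084+29484+4·39·21=38844; k=5: 11700+0+4·36·21=14724 → min 14724.
Length 5: A_1..A_5: k=1: 0+15876+37·29·36=54504; k=2: 4292+11700+37·4·36=21320; k=3: 10064+54756+37·39·36=116768; k=4: 16148+0+37·39·36=68096 → min 21320 | A_2..A_6: k=2: 0+14724+29·4·21=17160; k=3: 4524+61425+29·39·21=89700; k=4: 10608+29484+29·39·21=63843; k=5: 15876+0+29·36·21=37800 → min 17160.
Length 6: A_1..A_6: k=1: 0+17160+37·29·21=39693; k=2: 4292+14724+37·4·21=22124; k=3: 10064+61425+37·39·21=101792; k=4: 16148+29484+37·39·21=75935; k=5: 21320+0+37·36·21=49292 → min 22124.
Optimal order: ((A_1 · A_2) · (((A_3 · A_4) · A_5) · A_6)) with cost 22124.

22124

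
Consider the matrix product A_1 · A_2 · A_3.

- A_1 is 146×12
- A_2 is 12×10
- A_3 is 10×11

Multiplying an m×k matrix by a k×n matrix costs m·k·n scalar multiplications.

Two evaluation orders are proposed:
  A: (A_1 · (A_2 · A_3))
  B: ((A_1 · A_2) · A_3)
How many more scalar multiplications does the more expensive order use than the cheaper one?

Order A = (A_1 · (A_2 · A_3)): (A_2 · A_3): 12×10 by 10×11 → 12×11, cost 12·10·11 = 1320; (A_1 · (A_2 · A_3)): 146×12 by 12×11 → 146×11, cost 146·12·11 = 19272; cumulative 20592. Total 20592.
Order B = ((A_1 · A_2) · A_3): (A_1 · A_2): 146×12 by 12×10 → 146×10, cost 146·12·10 = 17520; ((A_1 · A_2) · A_3): 146×10 by 10×11 → 146×11, cost 146·10·11 = 16060; cumulative 33580. Total 33580.
Difference: |20592 − 33580| = 12988.

12988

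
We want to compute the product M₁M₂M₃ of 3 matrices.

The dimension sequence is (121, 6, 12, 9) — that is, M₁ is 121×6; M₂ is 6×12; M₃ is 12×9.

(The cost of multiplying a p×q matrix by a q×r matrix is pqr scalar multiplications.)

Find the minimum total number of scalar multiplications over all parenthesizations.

7182

Order (M₁(M₂M₃)): (M₂M₃): 6×12 by 12×9 → 6×9, cost 6·12·9 = 648; (M₁(M₂M₃)): 121×6 by 6×9 → 121×9, cost 121·6·9 = 6534; cumulative 7182. Total 7182.
Order ((M₁M₂)M₃): (M₁M₂): 121×6 by 6×12 → 121×12, cost 121·6·12 = 8712; ((M₁M₂)M₃): 121×12 by 12×9 → 121×9, cost 121·12·9 = 13068; cumulative 21780. Total 21780.
Minimum: 7182.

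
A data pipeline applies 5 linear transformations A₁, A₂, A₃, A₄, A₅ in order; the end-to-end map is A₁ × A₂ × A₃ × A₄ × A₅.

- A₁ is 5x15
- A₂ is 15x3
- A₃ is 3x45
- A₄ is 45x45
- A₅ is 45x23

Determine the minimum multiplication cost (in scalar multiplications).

Adjacent pairs: A₁A₂ = 5·15·3 = 225; A₂A₃ = 15·3·45 = 2025; A₃A₄ = 3·45·45 = 6075; A₄A₅ = 45·45·23 = 46575.
Length 3: A₁..A₃: k=1: 0+2025+5·15·45=5400; k=2: 225+0+5·3·45=900 → min 900 | A₂..A₄: k=2: 0+6075+15·3·45=8100; k=3: 2025+0+15·45·45=32400 → min 8100 | A₃..A₅: k=3: 0+46575+3·45·23=49680; k=4: 6075+0+3·45·23=9180 → min 9180.
Length 4: A₁..A₄: k=1: 0+8100+5·15·45=11475; k=2: 225+6075+5·3·45=6975; k=3: 900+0+5·45·45=11025 → min 6975 | A₂..A₅: k=2: 0+9180+15·3·23=10215; k=3: 2025+46575+15·45·23=64125; k=4: 8100+0+15·45·23=23625 → min 10215.
Length 5: A₁..A₅: k=1: 0+10215+5·15·23=11940; k=2: 225+9180+5·3·23=9750; k=3: 900+46575+5·45·23=52650; k=4: 6975+0+5·45·23=12150 → min 9750.
Optimal order: ((A₁ × A₂) × ((A₃ × A₄) × A₅)) with cost 9750.

9750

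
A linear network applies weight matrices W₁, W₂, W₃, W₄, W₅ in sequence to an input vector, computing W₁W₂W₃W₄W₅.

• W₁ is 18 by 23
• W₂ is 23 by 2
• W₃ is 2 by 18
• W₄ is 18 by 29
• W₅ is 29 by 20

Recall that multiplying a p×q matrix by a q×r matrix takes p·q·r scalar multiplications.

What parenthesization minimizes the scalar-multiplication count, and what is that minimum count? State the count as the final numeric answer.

3752

Adjacent pairs: W₁W₂ = 18·23·2 = 828; W₂W₃ = 23·2·18 = 828; W₃W₄ = 2·18·29 = 1044; W₄W₅ = 18·29·20 = 10440.
Length 3: W₁..W₃: k=1: 0+828+18·23·18=8280; k=2: 828+0+18·2·18=1476 → min 1476 | W₂..W₄: k=2: 0+1044+23·2·29=2378; k=3: 828+0+23·18·29=12834 → min 2378 | W₃..W₅: k=3: 0+10440+2·18·20=11160; k=4: 1044+0+2·29·20=2204 → min 2204.
Length 4: W₁..W₄: k=1: 0+2378+18·23·29=14384; k=2: 828+1044+18·2·29=2916; k=3: 1476+0+18·18·29=10872 → min 2916 | W₂..W₅: k=2: 0+2204+23·2·20=3124; k=3: 828+10440+23·18·20=19548; k=4: 2378+0+23·29·20=15718 → min 3124.
Length 5: W₁..W₅: k=1: 0+3124+18·23·20=11404; k=2: 828+2204+18·2·20=3752; k=3: 1476+10440+18·18·20=18396; k=4: 2916+0+18·29·20=13356 → min 3752.
Optimal parenthesization: ((W₁W₂)((W₃W₄)W₅)) with cost 3752.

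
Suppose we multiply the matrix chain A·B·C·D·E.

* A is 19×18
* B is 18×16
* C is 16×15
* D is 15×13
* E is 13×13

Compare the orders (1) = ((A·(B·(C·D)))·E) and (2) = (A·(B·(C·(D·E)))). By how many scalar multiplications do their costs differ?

676

Order (1) = ((A·(B·(C·D)))·E): (C·D): 16×15 by 15×13 → 16×13, cost 16·15·13 = 3120; (B·(C·D)): 18×16 by 16×13 → 18×13, cost 18·16·13 = 3744; cumulative 6864; (A·(B·(C·D))): 19×18 by 18×13 → 19×13, cost 19·18·13 = 4446; cumulative 11310; ((A·(B·(C·D)))·E): 19×13 by 13×13 → 19×13, cost 19·13·13 = 3211; cumulative 14521. Total 14521.
Order (2) = (A·(B·(C·(D·E)))): (D·E): 15×13 by 13×13 → 15×13, cost 15·13·13 = 2535; (C·(D·E)): 16×15 by 15×13 → 16×13, cost 16·15·13 = 3120; cumulative 5655; (B·(C·(D·E))): 18×16 by 16×13 → 18×13, cost 18·16·13 = 3744; cumulative 9399; (A·(B·(C·(D·E)))): 19×18 by 18×13 → 19×13, cost 19·18·13 = 4446; cumulative 13845. Total 13845.
Difference: |14521 − 13845| = 676.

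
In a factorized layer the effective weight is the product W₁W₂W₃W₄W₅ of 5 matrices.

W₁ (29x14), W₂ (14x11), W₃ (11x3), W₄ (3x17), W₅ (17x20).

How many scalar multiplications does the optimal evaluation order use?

Adjacent pairs: W₁W₂ = 29·14·11 = 4466; W₂W₃ = 14·11·3 = 462; W₃W₄ = 11·3·17 = 561; W₄W₅ = 3·17·20 = 1020.
Length 3: W₁..W₃: k=1: 0+462+29·14·3=1680; k=2: 4466+0+29·11·3=5423 → min 1680 | W₂..W₄: k=2: 0+561+14·11·17=3179; k=3: 462+0+14·3·17=1176 → min 1176 | W₃..W₅: k=3: 0+1020+11·3·20=1680; k=4: 561+0+11·17·20=4301 → min 1680.
Length 4: W₁..W₄: k=1: 0+1176+29·14·17=8078; k=2: 4466+561+29·11·17=10450; k=3: 1680+0+29·3·17=3159 → min 3159 | W₂..W₅: k=2: 0+1680+14·11·20=4760; k=3: 462+1020+14·3·20=2322; k=4: 1176+0+14·17·20=5936 → min 2322.
Length 5: W₁..W₅: k=1: 0+2322+29·14·20=10442; k=2: 4466+1680+29·11·20=12526; k=3: 1680+1020+29·3·20=4440; k=4: 3159+0+29·17·20=13019 → min 4440.
Optimal order: ((W₁(W₂W₃))(W₄W₅)) with cost 4440.

4440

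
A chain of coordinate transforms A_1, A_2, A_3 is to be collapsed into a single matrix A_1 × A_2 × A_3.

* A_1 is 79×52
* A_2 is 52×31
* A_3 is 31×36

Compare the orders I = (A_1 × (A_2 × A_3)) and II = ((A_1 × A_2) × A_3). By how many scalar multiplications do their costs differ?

9592

Order I = (A_1 × (A_2 × A_3)): (A_2 × A_3): 52×31 by 31×36 → 52×36, cost 52·31·36 = 58032; (A_1 × (A_2 × A_3)): 79×52 by 52×36 → 79×36, cost 79·52·36 = 147888; cumulative 205920. Total 205920.
Order II = ((A_1 × A_2) × A_3): (A_1 × A_2): 79×52 by 52×31 → 79×31, cost 79·52·31 = 127348; ((A_1 × A_2) × A_3): 79×31 by 31×36 → 79×36, cost 79·31·36 = 88164; cumulative 215512. Total 215512.
Difference: |205920 − 215512| = 9592.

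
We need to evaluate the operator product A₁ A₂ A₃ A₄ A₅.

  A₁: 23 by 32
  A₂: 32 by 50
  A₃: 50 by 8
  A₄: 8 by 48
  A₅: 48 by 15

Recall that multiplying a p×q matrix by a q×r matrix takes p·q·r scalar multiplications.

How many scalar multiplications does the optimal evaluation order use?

27208

Adjacent pairs: A₁A₂ = 23·32·50 = 36800; A₂A₃ = 32·50·8 = 12800; A₃A₄ = 50·8·48 = 19200; A₄A₅ = 8·48·15 = 5760.
Length 3: A₁..A₃: k=1: 0+12800+23·32·8=18688; k=2: 36800+0+23·50·8=46000 → min 18688 | A₂..A₄: k=2: 0+19200+32·50·48=96000; k=3: 12800+0+32·8·48=25088 → min 25088 | A₃..A₅: k=3: 0+5760+50·8·15=11760; k=4: 19200+0+50·48·15=55200 → min 11760.
Length 4: A₁..A₄: k=1: 0+25088+23·32·48=60416; k=2: 36800+19200+23·50·48=111200; k=3: 18688+0+23·8·48=27520 → min 27520 | A₂..A₅: k=2: 0+11760+32·50·15=35760; k=3: 12800+5760+32·8·15=22400; k=4: 25088+0+32·48·15=48128 → min 22400.
Length 5: A₁..A₅: k=1: 0+22400+23·32·15=33440; k=2: 36800+11760+23·50·15=65810; k=3: 18688+5760+23·8·15=27208; k=4: 27520+0+23·48·15=44080 → min 27208.
Optimal order: ((A₁ (A₂ A₃)) (A₄ A₅)) with cost 27208.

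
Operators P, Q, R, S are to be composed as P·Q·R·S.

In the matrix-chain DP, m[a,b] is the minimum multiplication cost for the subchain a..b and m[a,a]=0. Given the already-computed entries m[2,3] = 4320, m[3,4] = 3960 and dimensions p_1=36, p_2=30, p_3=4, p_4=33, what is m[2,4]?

m[2,4] = min over k∈[2,3] of m[2,k]+m[k+1,4]+p_{1}·p_k·p_{4}.
k=2: 0 + 3960 + 36·30·33 = 39600; k=3: 4320 + 0 + 36·4·33 = 9072.
Minimum: 9072 at k=3.

9072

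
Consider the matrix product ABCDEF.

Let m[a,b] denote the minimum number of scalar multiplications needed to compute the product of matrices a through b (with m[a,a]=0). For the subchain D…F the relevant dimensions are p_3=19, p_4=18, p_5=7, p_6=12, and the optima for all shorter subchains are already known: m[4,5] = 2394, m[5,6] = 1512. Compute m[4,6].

m[4,6] = min over k∈[4,5] of m[4,k]+m[k+1,6]+p_{3}·p_k·p_{6}.
k=4: 0 + 1512 + 19·18·12 = 5616; k=5: 2394 + 0 + 19·7·12 = 3990.
Minimum: 3990 at k=5.

3990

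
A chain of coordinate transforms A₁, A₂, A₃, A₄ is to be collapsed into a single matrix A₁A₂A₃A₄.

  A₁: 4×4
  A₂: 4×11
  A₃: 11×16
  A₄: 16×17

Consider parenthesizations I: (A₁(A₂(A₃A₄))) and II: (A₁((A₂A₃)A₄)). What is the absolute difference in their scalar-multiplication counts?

Order I = (A₁(A₂(A₃A₄))): (A₃A₄): 11×16 by 16×17 → 11×17, cost 11·16·17 = 2992; (A₂(A₃A₄)): 4×11 by 11×17 → 4×17, cost 4·11·17 = 748; cumulative 3740; (A₁(A₂(A₃A₄))): 4×4 by 4×17 → 4×17, cost 4·4·17 = 272; cumulative 4012. Total 4012.
Order II = (A₁((A₂A₃)A₄)): (A₂A₃): 4×11 by 11×16 → 4×16, cost 4·11·16 = 704; ((A₂A₃)A₄): 4×16 by 16×17 → 4×17, cost 4·16·17 = 1088; cumulative 1792; (A₁((A₂A₃)A₄)): 4×4 by 4×17 → 4×17, cost 4·4·17 = 272; cumulative 2064. Total 2064.
Difference: |4012 − 2064| = 1948.

1948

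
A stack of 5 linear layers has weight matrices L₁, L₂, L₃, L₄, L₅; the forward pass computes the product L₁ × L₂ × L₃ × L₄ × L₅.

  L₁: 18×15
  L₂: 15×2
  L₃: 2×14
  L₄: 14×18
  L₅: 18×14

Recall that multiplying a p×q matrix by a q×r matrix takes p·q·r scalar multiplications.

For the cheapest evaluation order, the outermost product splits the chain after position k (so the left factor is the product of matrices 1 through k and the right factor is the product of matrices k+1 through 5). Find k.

2

Adjacent pairs: L₁L₂ = 18·15·2 = 540; L₂L₃ = 15·2·14 = 420; L₃L₄ = 2·14·18 = 504; L₄L₅ = 14·18·14 = 3528.
Length 3: L₁..L₃: k=1: 0+420+18·15·14=4200; k=2: 540+0+18·2·14=1044 → min 1044 | L₂..L₄: k=2: 0+504+15·2·18=1044; k=3: 420+0+15·14·18=4200 → min 1044 | L₃..L₅: k=3: 0+3528+2·14·14=3920; k=4: 504+0+2·18·14=1008 → min 1008.
Length 4: L₁..L₄: k=1: 0+1044+18·15·18=5904; k=2: 540+504+18·2·18=1692; k=3: 1044+0+18·14·18=5580 → min 1692 | L₂..L₅: k=2: 0+1008+15·2·14=1428; k=3: 420+3528+15·14·14=6888; k=4: 1044+0+15·18·14=4824 → min 1428.
Top-level splits: k=1: (L₁..L₁)·(L₂..L₅) → 0+1428+18·15·14 = 5208; k=2: (L₁..L₂)·(L₃..L₅) → 540+1008+18·2·14 = 2052; k=3: (L₁..L₃)·(L₄..L₅) → 1044+3528+18·14·14 = 8100; k=4: (L₁..L₄)·(L₅..L₅) → 1692+0+18·18·14 = 6228.
Best split is after L₂, i.e. k = 2.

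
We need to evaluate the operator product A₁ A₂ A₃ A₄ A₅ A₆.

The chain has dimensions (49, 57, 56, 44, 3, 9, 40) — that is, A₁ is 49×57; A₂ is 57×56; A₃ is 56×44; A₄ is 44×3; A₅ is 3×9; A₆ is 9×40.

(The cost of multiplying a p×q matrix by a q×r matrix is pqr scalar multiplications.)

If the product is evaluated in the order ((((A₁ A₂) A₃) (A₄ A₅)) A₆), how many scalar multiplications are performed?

(A₁ A₂): 49×57 by 57×56 → 49×56, cost 49·57·56 = 156408
((A₁ A₂) A₃): 49×56 by 56×44 → 49×44, cost 49·56·44 = 120736; cumulative 277144
(A₄ A₅): 44×3 by 3×9 → 44×9, cost 44·3·9 = 1188
(((A₁ A₂) A₃) (A₄ A₅)): 49×44 by 44×9 → 49×9, cost 49·44·9 = 19404; cumulative 297736
((((A₁ A₂) A₃) (A₄ A₅)) A₆): 49×9 by 9×40 → 49×40, cost 49·9·40 = 17640; cumulative 315376
Total: 315376 scalar multiplications.

315376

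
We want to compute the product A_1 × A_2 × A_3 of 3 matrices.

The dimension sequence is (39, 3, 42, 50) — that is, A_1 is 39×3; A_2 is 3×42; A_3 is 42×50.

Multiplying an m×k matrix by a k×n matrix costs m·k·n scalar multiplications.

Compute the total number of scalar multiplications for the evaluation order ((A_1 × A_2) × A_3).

(A_1 × A_2): 39×3 by 3×42 → 39×42, cost 39·3·42 = 4914
((A_1 × A_2) × A_3): 39×42 by 42×50 → 39×50, cost 39·42·50 = 81900; cumulative 86814
Total: 86814 scalar multiplications.

86814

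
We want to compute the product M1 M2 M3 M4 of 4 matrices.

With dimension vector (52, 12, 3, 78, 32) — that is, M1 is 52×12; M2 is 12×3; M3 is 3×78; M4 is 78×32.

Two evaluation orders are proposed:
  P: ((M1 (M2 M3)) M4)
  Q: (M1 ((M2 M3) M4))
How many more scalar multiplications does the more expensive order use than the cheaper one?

128544

Order P = ((M1 (M2 M3)) M4): (M2 M3): 12×3 by 3×78 → 12×78, cost 12·3·78 = 2808; (M1 (M2 M3)): 52×12 by 12×78 → 52×78, cost 52·12·78 = 48672; cumulative 51480; ((M1 (M2 M3)) M4): 52×78 by 78×32 → 52×32, cost 52·78·32 = 129792; cumulative 181272. Total 181272.
Order Q = (M1 ((M2 M3) M4)): (M2 M3): 12×3 by 3×78 → 12×78, cost 12·3·78 = 2808; ((M2 M3) M4): 12×78 by 78×32 → 12×32, cost 12·78·32 = 29952; cumulative 32760; (M1 ((M2 M3) M4)): 52×12 by 12×32 → 52×32, cost 52·12·32 = 19968; cumulative 52728. Total 52728.
Difference: |181272 − 52728| = 128544.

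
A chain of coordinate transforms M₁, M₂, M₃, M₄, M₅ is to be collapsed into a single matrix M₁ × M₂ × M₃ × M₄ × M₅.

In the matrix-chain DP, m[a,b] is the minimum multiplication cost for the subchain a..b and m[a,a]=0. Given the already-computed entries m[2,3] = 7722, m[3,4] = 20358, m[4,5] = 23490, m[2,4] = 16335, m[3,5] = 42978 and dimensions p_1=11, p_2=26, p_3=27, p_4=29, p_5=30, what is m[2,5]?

25905

m[2,5] = min over k∈[2,4] of m[2,k]+m[k+1,5]+p_{1}·p_k·p_{5}.
k=2: 0 + 42978 + 11·26·30 = 51558; k=3: 7722 + 23490 + 11·27·30 = 40122; k=4: 16335 + 0 + 11·29·30 = 25905.
Minimum: 25905 at k=4.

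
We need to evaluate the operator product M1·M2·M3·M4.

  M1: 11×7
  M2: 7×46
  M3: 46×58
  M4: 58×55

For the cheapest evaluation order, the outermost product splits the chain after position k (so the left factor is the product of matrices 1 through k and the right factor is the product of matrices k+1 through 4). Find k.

Adjacent pairs: M1M2 = 11·7·46 = 3542; M2M3 = 7·46·58 = 18676; M3M4 = 46·58·55 = 146740.
Length 3: M1..M3: k=1: 0+18676+11·7·58=23142; k=2: 3542+0+11·46·58=32890 → min 23142 | M2..M4: k=2: 0+146740+7·46·55=164450; k=3: 18676+0+7·58·55=41006 → min 41006.
Top-level splits: k=1: (M1..M1)·(M2..M4) → 0+41006+11·7·55 = 45241; k=2: (M1..M2)·(M3..M4) → 3542+146740+11·46·55 = 178112; k=3: (M1..M3)·(M4..M4) → 23142+0+11·58·55 = 58232.
Best split is after M1, i.e. k = 1.

1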